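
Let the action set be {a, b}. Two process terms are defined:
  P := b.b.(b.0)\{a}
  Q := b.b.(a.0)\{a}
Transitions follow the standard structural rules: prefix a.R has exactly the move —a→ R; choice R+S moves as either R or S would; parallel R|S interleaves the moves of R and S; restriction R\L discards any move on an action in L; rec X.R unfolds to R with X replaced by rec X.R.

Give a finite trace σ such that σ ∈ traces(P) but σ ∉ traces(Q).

bbb

Reachable graph of P (4 states):
  u0 = b.b.(b.0)\{a} :: =b=> u1
  u1 = b.(b.0)\{a} :: =b=> u2
  u2 = (b.0)\{a} :: =b=> u3
  u3 = 0\{a} :: ∅
Reachable graph of Q (3 states):
  v0 = b.b.(a.0)\{a} :: =b=> v1
  v1 = b.(a.0)\{a} :: =b=> v2
  v2 = (a.0)\{a} :: ∅
Run σ = ⟨bbb⟩ on P: start {u0}
  [1] b ⇒ {u1}
  [2] b ⇒ {u2}
  [3] b ⇒ {u3}
  — P admits the full trace.
Run σ = ⟨bbb⟩ on Q: start {v0}
  [1] b ⇒ {v1}
  [2] b ⇒ {v2}
  [3] b ⇒ ∅  — Q cannot continue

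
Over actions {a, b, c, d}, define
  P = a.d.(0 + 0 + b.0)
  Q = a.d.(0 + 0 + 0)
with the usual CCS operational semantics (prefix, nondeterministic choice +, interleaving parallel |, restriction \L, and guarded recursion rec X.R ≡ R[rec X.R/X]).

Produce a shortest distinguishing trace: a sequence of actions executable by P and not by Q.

LTS(P): 4 reachable states
  p0 = a.d.(0 + 0 + b.0) :: --a--▸ p1
  p1 = d.(0 + 0 + b.0) :: --d--▸ p2
  p2 = 0 + 0 + b.0 :: --b--▸ p3
  p3 = 0 :: ·
LTS(Q): 3 reachable states
  q0 = a.d.(0 + 0 + 0) :: --a--▸ q1
  q1 = d.(0 + 0 + 0) :: --d--▸ q2
  q2 = 0 + 0 + 0 :: ·
Run σ = ⟨adb⟩ on P: start {p0}
  step 1 (a): {p1}
  step 2 (d): {p2}
  step 3 (b): {p3}
  ✓ P
Run σ = ⟨adb⟩ on Q: start {q0}
  step 1 (a): {q1}
  step 2 (d): {q2}
  step 3 (b): ∅ (Q stuck)

adb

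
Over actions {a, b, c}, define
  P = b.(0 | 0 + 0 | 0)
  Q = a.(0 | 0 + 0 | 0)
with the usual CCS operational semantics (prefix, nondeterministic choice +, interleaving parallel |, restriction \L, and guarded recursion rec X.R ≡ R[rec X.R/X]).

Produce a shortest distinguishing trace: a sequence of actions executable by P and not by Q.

b

LTS(P): 2 reachable states
  s0 = b.(0 | 0 + 0 | 0) :: =b=> s1
  s1 = 0 | 0 + 0 | 0 :: stopped
LTS(Q): 2 reachable states
  t0 = a.(0 | 0 + 0 | 0) :: =a=> t1
  t1 = 0 | 0 + 0 | 0 :: stopped
Executing b from P (initial set {s0}):
  [1] b ⇒ {s1}
  P completes σ.
Executing b from Q (initial set {t0}):
  [1] b ⇒ no successor for Q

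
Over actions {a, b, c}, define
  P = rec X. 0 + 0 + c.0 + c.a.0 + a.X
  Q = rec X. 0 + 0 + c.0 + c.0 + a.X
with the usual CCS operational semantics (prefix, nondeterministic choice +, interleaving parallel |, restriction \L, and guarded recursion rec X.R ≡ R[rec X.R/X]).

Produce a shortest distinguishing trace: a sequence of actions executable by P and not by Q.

Reachable graph of P (3 states):
  u0 = rec X. 0 + 0 + c.0 + c.a.0 + a.X | --a--▸ u0, --c--▸ u1, --c--▸ u2
  u1 = 0 | ∅
  u2 = a.0 | --a--▸ u1
Reachable graph of Q (2 states):
  v0 = rec X. 0 + 0 + c.0 + c.0 + a.X | --a--▸ v0, --c--▸ v1
  v1 = 0 | ∅
Trace ⟨ca⟩ through P, begin at {u0}:
  after c @ step 1: {u1, u2}
  after a @ step 2: {u1}
  P completes σ.
Trace ⟨ca⟩ through Q, begin at {v0}:
  after c @ step 1: {v1}
  after a @ step 2: ∅  — Q cannot continue

ca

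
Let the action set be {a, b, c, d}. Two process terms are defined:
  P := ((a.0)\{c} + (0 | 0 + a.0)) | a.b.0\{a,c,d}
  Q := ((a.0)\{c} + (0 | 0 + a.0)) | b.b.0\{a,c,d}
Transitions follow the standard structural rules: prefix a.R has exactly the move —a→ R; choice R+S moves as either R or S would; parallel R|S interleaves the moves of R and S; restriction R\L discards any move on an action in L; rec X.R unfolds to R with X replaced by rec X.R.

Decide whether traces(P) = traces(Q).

NO — witness ⟨aa⟩

LTS(P): 9 reachable states
  m0 = ((a.0)\{c} + (0 | 0 + a.0)) | a.b.0\{a,c,d} → ··a··> m1, ··a··> m2, ··a··> m3
  m1 = ((a.0)\{c} + (0 | 0 + a.0)) | b.0\{a,c,d} → ··a··> m4, ··a··> m5, ··b··> m6
  m2 = 0 | a.b.0\{a,c,d} → ··a··> m4
  m3 = 0\{c} | a.b.0\{a,c,d} → ··a··> m5
  m4 = 0 | b.0\{a,c,d} → ··b··> m7
  m5 = 0\{c} | b.0\{a,c,d} → ··b··> m8
  m6 = ((a.0)\{c} + (0 | 0 + a.0)) | 0\{a,c,d} → ··a··> m7, ··a··> m8
  m7 = 0 | 0\{a,c,d} → (no moves)
  m8 = 0\{c} | 0\{a,c,d} → (no moves)
LTS(Q): 9 reachable states
  n0 = ((a.0)\{c} + (0 | 0 + a.0)) | b.b.0\{a,c,d} → ··a··> n1, ··a··> n2, ··b··> n3
  n1 = 0 | b.b.0\{a,c,d} → ··b··> n4
  n2 = 0\{c} | b.b.0\{a,c,d} → ··b··> n5
  n3 = ((a.0)\{c} + (0 | 0 + a.0)) | b.0\{a,c,d} → ··a··> n4, ··a··> n5, ··b··> n6
  n4 = 0 | b.0\{a,c,d} → ··b··> n7
  n5 = 0\{c} | b.0\{a,c,d} → ··b··> n8
  n6 = ((a.0)\{c} + (0 | 0 + a.0)) | 0\{a,c,d} → ··a··> n7, ··a··> n8
  n7 = 0 | 0\{a,c,d} → (no moves)
  n8 = 0\{c} | 0\{a,c,d} → (no moves)
Executing aa from P (initial set {m0}):
  step 1 (a): {m1, m2, m3}
  step 2 (a): {m4, m5}
  — P admits the full trace.
Executing aa from Q (initial set {n0}):
  step 1 (a): {n1, n2}
  step 2 (a): ∅  — Q cannot continue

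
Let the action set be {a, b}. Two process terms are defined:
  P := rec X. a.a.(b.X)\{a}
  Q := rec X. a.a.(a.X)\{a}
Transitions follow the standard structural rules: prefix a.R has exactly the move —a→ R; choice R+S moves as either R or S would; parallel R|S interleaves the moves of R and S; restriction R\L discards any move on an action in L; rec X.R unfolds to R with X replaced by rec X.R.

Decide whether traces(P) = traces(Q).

Reachable graph of P (4 states):
  s0 = rec X. a.a.(b.X)\{a} ⊢ ··a··> s1
  s1 = a.(b.(rec X. a.a.(b.X)\{a}))\{a} ⊢ ··a··> s2
  s2 = (b.(rec X. a.a.(b.X)\{a}))\{a} ⊢ ··b··> s3
  s3 = (rec X. a.a.(b.X)\{a})\{a} ⊢ ∅
Reachable graph of Q (3 states):
  t0 = rec X. a.a.(a.X)\{a} ⊢ ··a··> t1
  t1 = a.(a.(rec X. a.a.(a.X)\{a}))\{a} ⊢ ··a··> t2
  t2 = (a.(rec X. a.a.(a.X)\{a}))\{a} ⊢ ∅
Trace ⟨aab⟩ through P, begin at {s0}:
  after a @ step 1: {s1}
  after a @ step 2: {s2}
  after b @ step 3: {s3}
  — P admits the full trace.
Trace ⟨aab⟩ through Q, begin at {t0}:
  after a @ step 1: {t1}
  after a @ step 2: {t2}
  after b @ step 3: ∅ (Q stuck)

traces(P) ≠ traces(Q) — witness ⟨aab⟩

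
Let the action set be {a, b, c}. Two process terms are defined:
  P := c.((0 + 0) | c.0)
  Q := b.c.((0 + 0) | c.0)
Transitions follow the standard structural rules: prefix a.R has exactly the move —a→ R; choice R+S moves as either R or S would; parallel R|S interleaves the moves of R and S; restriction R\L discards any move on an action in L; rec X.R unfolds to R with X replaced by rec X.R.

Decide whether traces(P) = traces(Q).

Reachable graph of P (3 states):
  m0 = c.((0 + 0) | c.0) :: —c→ m1
  m1 = (0 + 0) | c.0 :: —c→ m2
  m2 = (0 + 0) | 0 :: (no moves)
Reachable graph of Q (4 states):
  n0 = b.c.((0 + 0) | c.0) :: —b→ n1
  n1 = c.((0 + 0) | c.0) :: —c→ n2
  n2 = (0 + 0) | c.0 :: —c→ n3
  n3 = (0 + 0) | 0 :: (no moves)
Run σ = ⟨c⟩ on P: start {m0}
  after c @ step 1: {m1}
  ✓ P
Run σ = ⟨c⟩ on Q: start {n0}
  after c @ step 1: ∅ (Q stuck)

trace-distinct — witness ⟨c⟩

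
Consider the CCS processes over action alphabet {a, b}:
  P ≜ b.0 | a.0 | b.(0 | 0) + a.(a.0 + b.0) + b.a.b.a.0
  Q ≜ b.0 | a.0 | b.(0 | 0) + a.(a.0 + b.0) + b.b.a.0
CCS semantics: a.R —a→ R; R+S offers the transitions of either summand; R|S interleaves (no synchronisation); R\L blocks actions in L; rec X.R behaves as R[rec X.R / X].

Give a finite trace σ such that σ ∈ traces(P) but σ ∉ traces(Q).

LTS(P): 13 reachable states
  s0 = b.0 | a.0 | b.(0 | 0) + a.(a.0 + b.0) + b.a.b.a.0 :: =a=> s1, =a=> s2, =b=> s3, =b=> s4, =b=> s5
  s1 = a.0 + b.0 :: =a=> s6, =b=> s6
  s2 = b.0 | 0 | b.(0 | 0) :: =b=> s7, =b=> s8
  s3 = 0 | a.0 | b.(0 | 0) :: =a=> s7, =b=> s9
  s4 = a.b.a.0 :: =a=> s10
  s5 = b.0 | a.0 | (0 | 0) :: =a=> s8, =b=> s9
  s6 = 0 :: ∅
  s7 = 0 | 0 | b.(0 | 0) :: =b=> s11
  s8 = b.0 | 0 | (0 | 0) :: =b=> s11
  s9 = 0 | a.0 | (0 | 0) :: =a=> s11
  s10 = b.a.0 :: =b=> s12
  s11 = 0 | 0 | (0 | 0) :: ∅
  s12 = a.0 :: =a=> s6
LTS(Q): 12 reachable states
  t0 = b.0 | a.0 | b.(0 | 0) + a.(a.0 + b.0) + b.b.a.0 :: =a=> t1, =a=> t2, =b=> t3, =b=> t4, =b=> t5
  t1 = a.0 + b.0 :: =a=> t6, =b=> t6
  t2 = b.0 | 0 | b.(0 | 0) :: =b=> t7, =b=> t8
  t3 = 0 | a.0 | b.(0 | 0) :: =a=> t7, =b=> t9
  t4 = b.0 | a.0 | (0 | 0) :: =a=> t8, =b=> t9
  t5 = b.a.0 :: =b=> t10
  t6 = 0 :: ∅
  t7 = 0 | 0 | b.(0 | 0) :: =b=> t11
  t8 = b.0 | 0 | (0 | 0) :: =b=> t11
  t9 = 0 | a.0 | (0 | 0) :: =a=> t11
  t10 = a.0 :: =a=> t6
  t11 = 0 | 0 | (0 | 0) :: ∅
Trace ⟨baba⟩ through P, begin at {s0}:
  [1] b ⇒ {s3, s4, s5}
  [2] a ⇒ {s10, s7, s8}
  [3] b ⇒ {s11, s12}
  [4] a ⇒ {s6}
  P completes σ.
Trace ⟨baba⟩ through Q, begin at {t0}:
  [1] b ⇒ {t3, t4, t5}
  [2] a ⇒ {t7, t8}
  [3] b ⇒ {t11}
  [4] a ⇒ ∅ (Q stuck)

baba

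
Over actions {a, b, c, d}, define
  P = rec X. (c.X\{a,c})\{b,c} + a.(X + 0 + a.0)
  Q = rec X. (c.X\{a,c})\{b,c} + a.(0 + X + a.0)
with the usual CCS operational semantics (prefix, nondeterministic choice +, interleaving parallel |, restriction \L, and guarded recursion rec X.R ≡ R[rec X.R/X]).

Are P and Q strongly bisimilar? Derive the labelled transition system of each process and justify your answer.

LTS(P): 3 reachable states
  u0 = rec X. (c.X\{a,c})\{b,c} + a.(X + 0 + a.0) → —a→ u1
  u1 = (rec X. (c.X\{a,c})\{b,c} + a.(X + 0 + a.0)) + 0 + a.0 → —a→ u1, —a→ u2
  u2 = 0 → stopped
LTS(Q): 3 reachable states
  v0 = rec X. (c.X\{a,c})\{b,c} + a.(0 + X + a.0) → —a→ v1
  v1 = 0 + (rec X. (c.X\{a,c})\{b,c} + a.(0 + X + a.0)) + a.0 → —a→ v1, —a→ v2
  v2 = 0 → stopped
Bisimilarity quotient blocks:
  B0 = {u0, v0}
  B1 = {u1, v1}
  B2 = {u2, v2}
u0 ∈ B0, v0 ∈ B0 → same block

YES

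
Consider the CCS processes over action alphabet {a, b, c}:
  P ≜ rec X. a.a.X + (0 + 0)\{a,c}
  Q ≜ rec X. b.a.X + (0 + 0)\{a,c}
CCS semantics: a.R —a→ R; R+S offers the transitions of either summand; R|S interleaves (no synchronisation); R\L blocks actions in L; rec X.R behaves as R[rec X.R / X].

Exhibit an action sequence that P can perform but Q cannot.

a

LTS(P): 2 reachable states
  s0 = rec X. a.a.X + (0 + 0)\{a,c} has moves -a-> s1
  s1 = a.(rec X. a.a.X + (0 + 0)\{a,c}) has moves -a-> s0
LTS(Q): 2 reachable states
  t0 = rec X. b.a.X + (0 + 0)\{a,c} has moves -b-> t1
  t1 = a.(rec X. b.a.X + (0 + 0)\{a,c}) has moves -a-> t0
Trace ⟨a⟩ through P, begin at {s0}:
  after a @ step 1: {s1}
  P completes σ.
Trace ⟨a⟩ through Q, begin at {t0}:
  after a @ step 1: ∅ (Q stuck)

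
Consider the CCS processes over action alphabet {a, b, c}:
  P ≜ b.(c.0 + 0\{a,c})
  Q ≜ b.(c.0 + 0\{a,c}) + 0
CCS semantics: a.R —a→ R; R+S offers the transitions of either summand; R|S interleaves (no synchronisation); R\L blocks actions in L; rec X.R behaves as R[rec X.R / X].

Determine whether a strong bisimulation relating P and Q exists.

YES

P's transition system — 3 states:
  p0 = b.(c.0 + 0\{a,c}) ⊢ =b=> p1
  p1 = c.0 + 0\{a,c} ⊢ =c=> p2
  p2 = 0 ⊢ deadlocked
Q's transition system — 3 states:
  q0 = b.(c.0 + 0\{a,c}) + 0 ⊢ =b=> q1
  q1 = c.0 + 0\{a,c} ⊢ =c=> q2
  q2 = 0 ⊢ deadlocked
Bisimilarity quotient blocks:
  B0 = {p0, q0}
  B1 = {p1, q1}
  B2 = {p2, q2}
p0 ∈ B0, q0 ∈ B0 → same block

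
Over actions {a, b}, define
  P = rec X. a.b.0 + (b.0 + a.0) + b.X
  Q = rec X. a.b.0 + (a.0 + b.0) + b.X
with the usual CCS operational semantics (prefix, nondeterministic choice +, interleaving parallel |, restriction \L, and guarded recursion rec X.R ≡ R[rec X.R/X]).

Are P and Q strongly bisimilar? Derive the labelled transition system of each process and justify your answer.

bisimilar

LTS(P): 3 reachable states
  m0 = rec X. a.b.0 + (b.0 + a.0) + b.X :: =a=> m1, =a=> m2, =b=> m0, =b=> m1
  m1 = 0 :: ∅
  m2 = b.0 :: =b=> m1
LTS(Q): 3 reachable states
  n0 = rec X. a.b.0 + (a.0 + b.0) + b.X :: =a=> n1, =a=> n2, =b=> n0, =b=> n1
  n1 = 0 :: ∅
  n2 = b.0 :: =b=> n1
Coarsest stable partition (strong bisimilarity classes):
  B0 = {m0, n0}
  B1 = {m2, n2}
  B2 = {m1, n1}
m0 ∈ B0, n0 ∈ B0 → same block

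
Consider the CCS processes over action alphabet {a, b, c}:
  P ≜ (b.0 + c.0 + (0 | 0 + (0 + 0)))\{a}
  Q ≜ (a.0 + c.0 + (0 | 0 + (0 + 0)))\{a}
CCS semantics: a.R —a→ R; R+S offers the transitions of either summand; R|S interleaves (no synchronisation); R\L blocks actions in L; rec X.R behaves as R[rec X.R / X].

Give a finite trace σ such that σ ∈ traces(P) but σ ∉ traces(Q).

b

LTS(P): 2 reachable states
  s0 = (b.0 + c.0 + (0 | 0 + (0 + 0)))\{a} ⊢ —b→ s1, —c→ s1
  s1 = 0\{a} ⊢ (no moves)
LTS(Q): 2 reachable states
  t0 = (a.0 + c.0 + (0 | 0 + (0 + 0)))\{a} ⊢ —c→ t1
  t1 = 0\{a} ⊢ (no moves)
Run σ = ⟨b⟩ on P: start {s0}
  [1] b ⇒ {s1}
  ✓ P
Run σ = ⟨b⟩ on Q: start {t0}
  [1] b ⇒ no successor for Q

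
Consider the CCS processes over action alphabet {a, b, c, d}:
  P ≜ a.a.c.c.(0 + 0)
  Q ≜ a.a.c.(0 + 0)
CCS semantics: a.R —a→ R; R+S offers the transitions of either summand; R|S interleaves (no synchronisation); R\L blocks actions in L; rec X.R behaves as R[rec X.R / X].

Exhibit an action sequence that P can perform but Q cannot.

aacc

P's transition system — 5 states:
  u0 = a.a.c.c.(0 + 0) ⊢ --a--▸ u1
  u1 = a.c.c.(0 + 0) ⊢ --a--▸ u2
  u2 = c.c.(0 + 0) ⊢ --c--▸ u3
  u3 = c.(0 + 0) ⊢ --c--▸ u4
  u4 = 0 + 0 ⊢ stopped
Q's transition system — 4 states:
  v0 = a.a.c.(0 + 0) ⊢ --a--▸ v1
  v1 = a.c.(0 + 0) ⊢ --a--▸ v2
  v2 = c.(0 + 0) ⊢ --c--▸ v3
  v3 = 0 + 0 ⊢ stopped
Run σ = ⟨aacc⟩ on P: start {u0}
  [1] a ⇒ {u1}
  [2] a ⇒ {u2}
  [3] c ⇒ {u3}
  [4] c ⇒ {u4}
  P completes σ.
Run σ = ⟨aacc⟩ on Q: start {v0}
  [1] a ⇒ {v1}
  [2] a ⇒ {v2}
  [3] c ⇒ {v3}
  [4] c ⇒ ∅  — Q cannot continue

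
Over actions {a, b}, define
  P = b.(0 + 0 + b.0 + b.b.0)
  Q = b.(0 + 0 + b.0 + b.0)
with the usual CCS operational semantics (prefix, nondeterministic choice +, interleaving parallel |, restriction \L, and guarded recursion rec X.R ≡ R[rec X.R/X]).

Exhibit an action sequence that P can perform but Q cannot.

P's transition system — 4 states:
  p0 = b.(0 + 0 + b.0 + b.b.0) has moves --b--▸ p1
  p1 = 0 + 0 + b.0 + b.b.0 has moves --b--▸ p2, --b--▸ p3
  p2 = 0 has moves ·
  p3 = b.0 has moves --b--▸ p2
Q's transition system — 3 states:
  q0 = b.(0 + 0 + b.0 + b.0) has moves --b--▸ q1
  q1 = 0 + 0 + b.0 + b.0 has moves --b--▸ q2
  q2 = 0 has moves ·
Run σ = ⟨bbb⟩ on P: start {p0}
  step 1 (b): {p1}
  step 2 (b): {p2, p3}
  step 3 (b): {p2}
  ✓ P
Run σ = ⟨bbb⟩ on Q: start {q0}
  step 1 (b): {q1}
  step 2 (b): {q2}
  step 3 (b): ∅  — Q cannot continue

bbb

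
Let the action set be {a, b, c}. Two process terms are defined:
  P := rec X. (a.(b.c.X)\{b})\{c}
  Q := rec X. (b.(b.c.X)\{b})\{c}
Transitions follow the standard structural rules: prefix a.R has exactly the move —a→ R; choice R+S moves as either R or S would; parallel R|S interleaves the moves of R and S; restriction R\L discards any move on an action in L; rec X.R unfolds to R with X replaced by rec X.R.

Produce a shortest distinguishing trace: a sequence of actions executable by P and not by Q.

a

Reachable graph of P (2 states):
  p0 = rec X. (a.(b.c.X)\{b})\{c} | —a→ p1
  p1 = (b.c.(rec X. (a.(b.c.X)\{b})\{c}))\{b}\{c} | stopped
Reachable graph of Q (2 states):
  q0 = rec X. (b.(b.c.X)\{b})\{c} | —b→ q1
  q1 = (b.c.(rec X. (b.(b.c.X)\{b})\{c}))\{b}\{c} | stopped
Run σ = ⟨a⟩ on P: start {p0}
  after a @ step 1: {p1}
  — P admits the full trace.
Run σ = ⟨a⟩ on Q: start {q0}
  after a @ step 1: no successor for Q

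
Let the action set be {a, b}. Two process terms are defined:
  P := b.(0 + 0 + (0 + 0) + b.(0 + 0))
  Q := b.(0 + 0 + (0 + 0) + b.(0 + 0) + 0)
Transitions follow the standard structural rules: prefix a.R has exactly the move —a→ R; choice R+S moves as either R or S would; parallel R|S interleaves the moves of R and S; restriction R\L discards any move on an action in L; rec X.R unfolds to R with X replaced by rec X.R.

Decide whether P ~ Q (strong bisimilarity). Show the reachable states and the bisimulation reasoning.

P's transition system — 3 states:
  s0 = b.(0 + 0 + (0 + 0) + b.(0 + 0)) → —b→ s1
  s1 = 0 + 0 + (0 + 0) + b.(0 + 0) → —b→ s2
  s2 = 0 + 0 → (no moves)
Q's transition system — 3 states:
  t0 = b.(0 + 0 + (0 + 0) + b.(0 + 0) + 0) → —b→ t1
  t1 = 0 + 0 + (0 + 0) + b.(0 + 0) + 0 → —b→ t2
  t2 = 0 + 0 → (no moves)
Coarsest stable partition (strong bisimilarity classes):
  B0 = {s0, t0}
  B1 = {s1, t1}
  B2 = {s2, t2}
s0 ∈ B0, t0 ∈ B0 → same block

bisimilar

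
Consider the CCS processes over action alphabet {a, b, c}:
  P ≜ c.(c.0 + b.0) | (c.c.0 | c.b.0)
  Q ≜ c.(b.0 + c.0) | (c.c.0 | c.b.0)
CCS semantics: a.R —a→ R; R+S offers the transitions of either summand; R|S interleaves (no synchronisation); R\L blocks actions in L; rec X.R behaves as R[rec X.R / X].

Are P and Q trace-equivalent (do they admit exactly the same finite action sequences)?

trace-equivalent

Reachable graph of P (27 states):
  p0 = c.(c.0 + b.0) | (c.c.0 | c.b.0) :: —c→ p1, —c→ p2, —c→ p3
  p1 = (c.0 + b.0) | (c.c.0 | c.b.0) :: —b→ p4, —c→ p4, —c→ p5, —c→ p6
  p2 = c.(c.0 + b.0) | (c.0 | c.b.0) :: —c→ p5, —c→ p7, —c→ p8
  p3 = c.(c.0 + b.0) | (c.c.0 | b.0) :: —b→ p9, —c→ p6, —c→ p8
  p4 = 0 | (c.c.0 | c.b.0) :: —c→ p10, —c→ p11
  p5 = (c.0 + b.0) | (c.0 | c.b.0) :: —b→ p10, —c→ p10, —c→ p12, —c→ p13
  p6 = (c.0 + b.0) | (c.c.0 | b.0) :: —b→ p11, —b→ p14, —c→ p11, —c→ p13
  p7 = c.(c.0 + b.0) | (0 | c.b.0) :: —c→ p12, —c→ p15
  p8 = c.(c.0 + b.0) | (c.0 | b.0) :: —b→ p16, —c→ p13, —c→ p15
  p9 = c.(c.0 + b.0) | (c.c.0 | 0) :: —c→ p14, —c→ p16
  p10 = 0 | (c.0 | c.b.0) :: —c→ p17, —c→ p18
  p11 = 0 | (c.c.0 | b.0) :: —b→ p19, —c→ p18
  p12 = (c.0 + b.0) | (0 | c.b.0) :: —b→ p17, —c→ p17, —c→ p20
  p13 = (c.0 + b.0) | (c.0 | b.0) :: —b→ p18, —b→ p21, —c→ p18, —c→ p20
  p14 = (c.0 + b.0) | (c.c.0 | 0) :: —b→ p19, —c→ p19, —c→ p21
  p15 = c.(c.0 + b.0) | (0 | b.0) :: —b→ p22, —c→ p20
  p16 = c.(c.0 + b.0) | (c.0 | 0) :: —c→ p21, —c→ p22
  p17 = 0 | (0 | c.b.0) :: —c→ p23
  p18 = 0 | (c.0 | b.0) :: —b→ p24, —c→ p23
  p19 = 0 | (c.c.0 | 0) :: —c→ p24
  p20 = (c.0 + b.0) | (0 | b.0) :: —b→ p23, —b→ p25, —c→ p23
  p21 = (c.0 + b.0) | (c.0 | 0) :: —b→ p24, —c→ p24, —c→ p25
  p22 = c.(c.0 + b.0) | (0 | 0) :: —c→ p25
  p23 = 0 | (0 | b.0) :: —b→ p26
  p24 = 0 | (c.0 | 0) :: —c→ p26
  p25 = (c.0 + b.0) | (0 | 0) :: —b→ p26, —c→ p26
  p26 = 0 | (0 | 0) :: ∅
Reachable graph of Q (27 states):
  q0 = c.(b.0 + c.0) | (c.c.0 | c.b.0) :: —c→ q1, —c→ q2, —c→ q3
  q1 = (b.0 + c.0) | (c.c.0 | c.b.0) :: —b→ q4, —c→ q4, —c→ q5, —c→ q6
  q2 = c.(b.0 + c.0) | (c.0 | c.b.0) :: —c→ q5, —c→ q7, —c→ q8
  q3 = c.(b.0 + c.0) | (c.c.0 | b.0) :: —b→ q9, —c→ q6, —c→ q8
  q4 = 0 | (c.c.0 | c.b.0) :: —c→ q10, —c→ q11
  q5 = (b.0 + c.0) | (c.0 | c.b.0) :: —b→ q10, —c→ q10, —c→ q12, —c→ q13
  q6 = (b.0 + c.0) | (c.c.0 | b.0) :: —b→ q11, —b→ q14, —c→ q11, —c→ q13
  q7 = c.(b.0 + c.0) | (0 | c.b.0) :: —c→ q12, —c→ q15
  q8 = c.(b.0 + c.0) | (c.0 | b.0) :: —b→ q16, —c→ q13, —c→ q15
  q9 = c.(b.0 + c.0) | (c.c.0 | 0) :: —c→ q14, —c→ q16
  q10 = 0 | (c.0 | c.b.0) :: —c→ q17, —c→ q18
  q11 = 0 | (c.c.0 | b.0) :: —b→ q19, —c→ q18
  q12 = (b.0 + c.0) | (0 | c.b.0) :: —b→ q17, —c→ q17, —c→ q20
  q13 = (b.0 + c.0) | (c.0 | b.0) :: —b→ q18, —b→ q21, —c→ q18, —c→ q20
  q14 = (b.0 + c.0) | (c.c.0 | 0) :: —b→ q19, —c→ q19, —c→ q21
  q15 = c.(b.0 + c.0) | (0 | b.0) :: —b→ q22, —c→ q20
  q16 = c.(b.0 + c.0) | (c.0 | 0) :: —c→ q21, —c→ q22
  q17 = 0 | (0 | c.b.0) :: —c→ q23
  q18 = 0 | (c.0 | b.0) :: —b→ q24, —c→ q23
  q19 = 0 | (c.c.0 | 0) :: —c→ q24
  q20 = (b.0 + c.0) | (0 | b.0) :: —b→ q23, —b→ q25, —c→ q23
  q21 = (b.0 + c.0) | (c.0 | 0) :: —b→ q24, —c→ q24, —c→ q25
  q22 = c.(b.0 + c.0) | (0 | 0) :: —c→ q25
  q23 = 0 | (0 | b.0) :: —b→ q26
  q24 = 0 | (c.0 | 0) :: —c→ q26
  q25 = (b.0 + c.0) | (0 | 0) :: —b→ q26, —c→ q26
  q26 = 0 | (0 | 0) :: ∅
Bisimilarity quotient blocks:
  B0 = {p0, q0}
  B1 = {p1, q1}
  B2 = {p6, q6}
  B3 = {p11, q11}
  B4 = {p18, q18}
  B5 = {p24, q24}
  B6 = {p26, q26}
  B7 = {p23, q23}
  B8 = {p19, q19}
  B9 = {p14, q14}
  B10 = {p21, q21}
  B11 = {p25, q25}
  B12 = {p13, q13}
  B13 = {p20, q20}
  B14 = {p5, q5}
  B15 = {p10, q10}
  B16 = {p17, q17}
  B17 = {p12, q12}
  B18 = {p4, q4}
  B19 = {p3, q3}
  B20 = {p8, q8}
  B21 = {p15, q15}
  B22 = {p22, q22}
  B23 = {p16, q16}
  B24 = {p9, q9}
  B25 = {p2, q2}
  B26 = {p7, q7}
p0 ∈ B0, q0 ∈ B0 → same block
Bisimilar ⇒ trace-equivalent.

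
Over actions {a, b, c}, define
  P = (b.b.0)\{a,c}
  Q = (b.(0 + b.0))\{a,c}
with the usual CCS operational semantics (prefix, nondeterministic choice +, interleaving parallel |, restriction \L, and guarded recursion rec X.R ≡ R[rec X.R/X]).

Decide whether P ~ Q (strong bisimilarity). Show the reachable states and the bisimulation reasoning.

P ~ Q

P's transition system — 3 states:
  p0 = (b.b.0)\{a,c} | -b-> p1
  p1 = (b.0)\{a,c} | -b-> p2
  p2 = 0\{a,c} | deadlocked
Q's transition system — 3 states:
  q0 = (b.(0 + b.0))\{a,c} | -b-> q1
  q1 = (0 + b.0)\{a,c} | -b-> q2
  q2 = 0\{a,c} | deadlocked
Bisimilarity quotient blocks:
  B0 = {p0, q0}
  B1 = {p1, q1}
  B2 = {p2, q2}
p0 ∈ B0, q0 ∈ B0 → same block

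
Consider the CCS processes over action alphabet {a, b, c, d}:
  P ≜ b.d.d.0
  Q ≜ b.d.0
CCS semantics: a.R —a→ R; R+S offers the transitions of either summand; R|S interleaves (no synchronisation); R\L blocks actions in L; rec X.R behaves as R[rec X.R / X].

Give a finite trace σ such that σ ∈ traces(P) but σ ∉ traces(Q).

bdd

LTS(P): 4 reachable states
  s0 = b.d.d.0 has moves —b→ s1
  s1 = d.d.0 has moves —d→ s2
  s2 = d.0 has moves —d→ s3
  s3 = 0 has moves (no moves)
LTS(Q): 3 reachable states
  t0 = b.d.0 has moves —b→ t1
  t1 = d.0 has moves —d→ t2
  t2 = 0 has moves (no moves)
Run σ = ⟨bdd⟩ on P: start {s0}
  step 1 (b): {s1}
  step 2 (d): {s2}
  step 3 (d): {s3}
  ✓ P
Run σ = ⟨bdd⟩ on Q: start {t0}
  step 1 (b): {t1}
  step 2 (d): {t2}
  step 3 (d): ∅ (Q stuck)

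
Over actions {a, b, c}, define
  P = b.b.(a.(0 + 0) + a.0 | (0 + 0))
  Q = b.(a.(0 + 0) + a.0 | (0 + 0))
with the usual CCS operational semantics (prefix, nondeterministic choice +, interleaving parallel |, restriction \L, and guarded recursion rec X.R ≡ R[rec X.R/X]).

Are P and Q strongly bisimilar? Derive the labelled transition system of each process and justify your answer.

NO

Reachable graph of P (5 states):
  p0 = b.b.(a.(0 + 0) + a.0 | (0 + 0)) has moves =b=> p1
  p1 = b.(a.(0 + 0) + a.0 | (0 + 0)) has moves =b=> p2
  p2 = a.(0 + 0) + a.0 | (0 + 0) has moves =a=> p3, =a=> p4
  p3 = 0 + 0 has moves deadlocked
  p4 = 0 | (0 + 0) has moves deadlocked
Reachable graph of Q (4 states):
  q0 = b.(a.(0 + 0) + a.0 | (0 + 0)) has moves =b=> q1
  q1 = a.(0 + 0) + a.0 | (0 + 0) has moves =a=> q2, =a=> q3
  q2 = 0 + 0 has moves deadlocked
  q3 = 0 | (0 + 0) has moves deadlocked
Bisimilarity quotient blocks:
  B0 = {p0}
  B1 = {p1, q0}
  B2 = {p2, q1}
  B3 = {p3, p4, q2, q3}
p0 ∈ B0, q0 ∈ B1 → different blocks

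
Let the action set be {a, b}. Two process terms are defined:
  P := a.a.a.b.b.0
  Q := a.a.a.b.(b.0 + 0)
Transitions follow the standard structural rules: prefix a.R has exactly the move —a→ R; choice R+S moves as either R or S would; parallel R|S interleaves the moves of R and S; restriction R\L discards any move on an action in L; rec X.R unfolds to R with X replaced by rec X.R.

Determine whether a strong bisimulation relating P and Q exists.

LTS(P): 6 reachable states
  p0 = a.a.a.b.b.0 → ··a··> p1
  p1 = a.a.b.b.0 → ··a··> p2
  p2 = a.b.b.0 → ··a··> p3
  p3 = b.b.0 → ··b··> p4
  p4 = b.0 → ··b··> p5
  p5 = 0 → ∅
LTS(Q): 6 reachable states
  q0 = a.a.a.b.(b.0 + 0) → ··a··> q1
  q1 = a.a.b.(b.0 + 0) → ··a··> q2
  q2 = a.b.(b.0 + 0) → ··a··> q3
  q3 = b.(b.0 + 0) → ··b··> q4
  q4 = b.0 + 0 → ··b··> q5
  q5 = 0 → ∅
Bisimilarity quotient blocks:
  B0 = {p0, q0}
  B1 = {p1, q1}
  B2 = {p2, q2}
  B3 = {p3, q3}
  B4 = {p4, q4}
  B5 = {p5, q5}
p0 ∈ B0, q0 ∈ B0 → same block

YES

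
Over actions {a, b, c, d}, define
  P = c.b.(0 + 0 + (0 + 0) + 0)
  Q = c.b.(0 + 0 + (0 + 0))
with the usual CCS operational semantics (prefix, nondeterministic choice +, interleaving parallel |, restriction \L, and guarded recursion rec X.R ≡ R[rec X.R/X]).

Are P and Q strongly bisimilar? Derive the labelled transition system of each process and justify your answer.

LTS(P): 3 reachable states
  m0 = c.b.(0 + 0 + (0 + 0) + 0) :: --c--▸ m1
  m1 = b.(0 + 0 + (0 + 0) + 0) :: --b--▸ m2
  m2 = 0 + 0 + (0 + 0) + 0 :: stopped
LTS(Q): 3 reachable states
  n0 = c.b.(0 + 0 + (0 + 0)) :: --c--▸ n1
  n1 = b.(0 + 0 + (0 + 0)) :: --b--▸ n2
  n2 = 0 + 0 + (0 + 0) :: stopped
Bisimilarity quotient blocks:
  B0 = {m0, n0}
  B1 = {m1, n1}
  B2 = {m2, n2}
m0 ∈ B0, n0 ∈ B0 → same block

P ~ Q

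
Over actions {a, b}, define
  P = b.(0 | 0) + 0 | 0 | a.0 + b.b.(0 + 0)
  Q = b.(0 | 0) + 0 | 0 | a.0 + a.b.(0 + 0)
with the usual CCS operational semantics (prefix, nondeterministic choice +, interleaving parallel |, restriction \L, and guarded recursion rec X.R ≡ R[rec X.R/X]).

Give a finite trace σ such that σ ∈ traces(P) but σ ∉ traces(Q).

bb

P's transition system — 5 states:
  p0 = b.(0 | 0) + 0 | 0 | a.0 + b.b.(0 + 0) | =a=> p1, =b=> p2, =b=> p3
  p1 = 0 | 0 | 0 | deadlocked
  p2 = 0 | 0 | deadlocked
  p3 = b.(0 + 0) | =b=> p4
  p4 = 0 + 0 | deadlocked
Q's transition system — 5 states:
  q0 = b.(0 | 0) + 0 | 0 | a.0 + a.b.(0 + 0) | =a=> q1, =a=> q2, =b=> q3
  q1 = 0 | 0 | 0 | deadlocked
  q2 = b.(0 + 0) | =b=> q4
  q3 = 0 | 0 | deadlocked
  q4 = 0 + 0 | deadlocked
Run σ = ⟨bb⟩ on P: start {p0}
  step 1 (b): {p2, p3}
  step 2 (b): {p4}
  ✓ P
Run σ = ⟨bb⟩ on Q: start {q0}
  step 1 (b): {q3}
  step 2 (b): no successor for Q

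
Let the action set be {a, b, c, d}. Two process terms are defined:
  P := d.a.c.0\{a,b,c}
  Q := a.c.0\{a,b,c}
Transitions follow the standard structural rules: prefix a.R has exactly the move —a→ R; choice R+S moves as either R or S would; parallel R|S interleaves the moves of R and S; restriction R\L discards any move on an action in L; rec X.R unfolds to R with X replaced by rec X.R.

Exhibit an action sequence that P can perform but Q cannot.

d

Reachable graph of P (4 states):
  p0 = d.a.c.0\{a,b,c} | ··d··> p1
  p1 = a.c.0\{a,b,c} | ··a··> p2
  p2 = c.0\{a,b,c} | ··c··> p3
  p3 = 0\{a,b,c} | ∅
Reachable graph of Q (3 states):
  q0 = a.c.0\{a,b,c} | ··a··> q1
  q1 = c.0\{a,b,c} | ··c··> q2
  q2 = 0\{a,b,c} | ∅
Run σ = ⟨d⟩ on P: start {p0}
  [1] d ⇒ {p1}
  — P admits the full trace.
Run σ = ⟨d⟩ on Q: start {q0}
  [1] d ⇒ ∅  — Q cannot continue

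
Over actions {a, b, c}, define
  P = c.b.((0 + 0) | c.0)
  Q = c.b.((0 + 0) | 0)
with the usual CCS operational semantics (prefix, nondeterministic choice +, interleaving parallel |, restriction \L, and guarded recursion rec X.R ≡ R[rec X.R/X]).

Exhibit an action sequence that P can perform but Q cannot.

cbc

Reachable graph of P (4 states):
  m0 = c.b.((0 + 0) | c.0) → ··c··> m1
  m1 = b.((0 + 0) | c.0) → ··b··> m2
  m2 = (0 + 0) | c.0 → ··c··> m3
  m3 = (0 + 0) | 0 → ·
Reachable graph of Q (3 states):
  n0 = c.b.((0 + 0) | 0) → ··c··> n1
  n1 = b.((0 + 0) | 0) → ··b··> n2
  n2 = (0 + 0) | 0 → ·
Run σ = ⟨cbc⟩ on P: start {m0}
  after c @ step 1: {m1}
  after b @ step 2: {m2}
  after c @ step 3: {m3}
  P completes σ.
Run σ = ⟨cbc⟩ on Q: start {n0}
  after c @ step 1: {n1}
  after b @ step 2: {n2}
  after c @ step 3: no successor for Q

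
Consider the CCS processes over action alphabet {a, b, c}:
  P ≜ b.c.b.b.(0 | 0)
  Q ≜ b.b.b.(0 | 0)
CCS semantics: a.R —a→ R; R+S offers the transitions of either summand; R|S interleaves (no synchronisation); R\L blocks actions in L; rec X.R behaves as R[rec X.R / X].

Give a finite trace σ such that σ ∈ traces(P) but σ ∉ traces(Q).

bc

P's transition system — 5 states:
  p0 = b.c.b.b.(0 | 0) has moves -b-> p1
  p1 = c.b.b.(0 | 0) has moves -c-> p2
  p2 = b.b.(0 | 0) has moves -b-> p3
  p3 = b.(0 | 0) has moves -b-> p4
  p4 = 0 | 0 has moves ·
Q's transition system — 4 states:
  q0 = b.b.b.(0 | 0) has moves -b-> q1
  q1 = b.b.(0 | 0) has moves -b-> q2
  q2 = b.(0 | 0) has moves -b-> q3
  q3 = 0 | 0 has moves ·
Run σ = ⟨bc⟩ on P: start {p0}
  after b @ step 1: {p1}
  after c @ step 2: {p2}
  ✓ P
Run σ = ⟨bc⟩ on Q: start {q0}
  after b @ step 1: {q1}
  after c @ step 2: no successor for Q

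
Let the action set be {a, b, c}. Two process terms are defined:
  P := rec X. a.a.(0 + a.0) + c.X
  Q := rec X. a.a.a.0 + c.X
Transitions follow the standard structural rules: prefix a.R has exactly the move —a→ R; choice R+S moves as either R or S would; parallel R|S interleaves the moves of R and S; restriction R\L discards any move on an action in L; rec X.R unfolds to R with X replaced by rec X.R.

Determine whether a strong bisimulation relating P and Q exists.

P ~ Q

Reachable graph of P (4 states):
  u0 = rec X. a.a.(0 + a.0) + c.X → -a-> u1, -c-> u0
  u1 = a.(0 + a.0) → -a-> u2
  u2 = 0 + a.0 → -a-> u3
  u3 = 0 → ∅
Reachable graph of Q (4 states):
  v0 = rec X. a.a.a.0 + c.X → -a-> v1, -c-> v0
  v1 = a.a.0 → -a-> v2
  v2 = a.0 → -a-> v3
  v3 = 0 → ∅
Bisimilarity quotient blocks:
  B0 = {u0, v0}
  B1 = {u1, v1}
  B2 = {u2, v2}
  B3 = {u3, v3}
u0 ∈ B0, v0 ∈ B0 → same block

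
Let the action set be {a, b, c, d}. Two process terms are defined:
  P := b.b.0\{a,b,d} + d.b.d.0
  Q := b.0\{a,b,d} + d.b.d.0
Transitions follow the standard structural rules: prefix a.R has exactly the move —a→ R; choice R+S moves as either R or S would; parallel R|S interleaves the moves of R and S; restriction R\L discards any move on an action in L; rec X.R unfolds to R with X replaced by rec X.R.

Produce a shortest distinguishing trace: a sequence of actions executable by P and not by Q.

LTS(P): 6 reachable states
  s0 = b.b.0\{a,b,d} + d.b.d.0 | —b→ s1, —d→ s2
  s1 = b.0\{a,b,d} | —b→ s3
  s2 = b.d.0 | —b→ s4
  s3 = 0\{a,b,d} | (no moves)
  s4 = d.0 | —d→ s5
  s5 = 0 | (no moves)
LTS(Q): 5 reachable states
  t0 = b.0\{a,b,d} + d.b.d.0 | —b→ t1, —d→ t2
  t1 = 0\{a,b,d} | (no moves)
  t2 = b.d.0 | —b→ t3
  t3 = d.0 | —d→ t4
  t4 = 0 | (no moves)
Executing bb from P (initial set {s0}):
  [1] b ⇒ {s1}
  [2] b ⇒ {s3}
  P completes σ.
Executing bb from Q (initial set {t0}):
  [1] b ⇒ {t1}
  [2] b ⇒ ∅ (Q stuck)

bb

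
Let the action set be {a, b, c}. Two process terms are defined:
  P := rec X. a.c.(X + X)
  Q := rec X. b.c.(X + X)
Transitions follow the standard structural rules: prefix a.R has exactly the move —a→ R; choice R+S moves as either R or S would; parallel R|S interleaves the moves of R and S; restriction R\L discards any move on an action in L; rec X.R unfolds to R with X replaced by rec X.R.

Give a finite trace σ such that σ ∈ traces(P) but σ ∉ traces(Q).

a

P's transition system — 3 states:
  u0 = rec X. a.c.(X + X) :: --a--▸ u1
  u1 = c.((rec X. a.c.(X + X)) + (rec X. a.c.(X + X))) :: --c--▸ u2
  u2 = (rec X. a.c.(X + X)) + (rec X. a.c.(X + X)) :: --a--▸ u1
Q's transition system — 3 states:
  v0 = rec X. b.c.(X + X) :: --b--▸ v1
  v1 = c.((rec X. b.c.(X + X)) + (rec X. b.c.(X + X))) :: --c--▸ v2
  v2 = (rec X. b.c.(X + X)) + (rec X. b.c.(X + X)) :: --b--▸ v1
Run σ = ⟨a⟩ on P: start {u0}
  after a @ step 1: {u1}
  P completes σ.
Run σ = ⟨a⟩ on Q: start {v0}
  after a @ step 1: no successor for Q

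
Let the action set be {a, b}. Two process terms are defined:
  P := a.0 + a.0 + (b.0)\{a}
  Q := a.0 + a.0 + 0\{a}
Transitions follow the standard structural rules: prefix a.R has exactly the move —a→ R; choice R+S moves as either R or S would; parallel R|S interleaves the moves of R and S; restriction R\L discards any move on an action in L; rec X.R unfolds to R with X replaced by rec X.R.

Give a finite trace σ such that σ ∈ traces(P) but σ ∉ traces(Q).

P's transition system — 3 states:
  u0 = a.0 + a.0 + (b.0)\{a} | --a--▸ u1, --b--▸ u2
  u1 = 0 | ∅
  u2 = 0\{a} | ∅
Q's transition system — 2 states:
  v0 = a.0 + a.0 + 0\{a} | --a--▸ v1
  v1 = 0 | ∅
Run σ = ⟨b⟩ on P: start {u0}
  [1] b ⇒ {u2}
  P completes σ.
Run σ = ⟨b⟩ on Q: start {v0}
  [1] b ⇒ no successor for Q

b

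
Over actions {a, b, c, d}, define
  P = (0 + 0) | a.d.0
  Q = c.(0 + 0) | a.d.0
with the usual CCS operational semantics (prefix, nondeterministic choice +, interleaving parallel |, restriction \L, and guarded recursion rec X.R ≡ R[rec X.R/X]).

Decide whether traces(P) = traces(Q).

P's transition system — 3 states:
  u0 = (0 + 0) | a.d.0 | —a→ u1
  u1 = (0 + 0) | d.0 | —d→ u2
  u2 = (0 + 0) | 0 | ∅
Q's transition system — 6 states:
  v0 = c.(0 + 0) | a.d.0 | —a→ v1, —c→ v2
  v1 = c.(0 + 0) | d.0 | —c→ v3, —d→ v4
  v2 = (0 + 0) | a.d.0 | —a→ v3
  v3 = (0 + 0) | d.0 | —d→ v5
  v4 = c.(0 + 0) | 0 | —c→ v5
  v5 = (0 + 0) | 0 | ∅
Executing c from Q (initial set {v0}):
  [1] c ⇒ {v2}
  ✓ Q
Executing c from P (initial set {u0}):
  [1] c ⇒ ∅  — P cannot continue

traces(P) ≠ traces(Q) — witness ⟨c⟩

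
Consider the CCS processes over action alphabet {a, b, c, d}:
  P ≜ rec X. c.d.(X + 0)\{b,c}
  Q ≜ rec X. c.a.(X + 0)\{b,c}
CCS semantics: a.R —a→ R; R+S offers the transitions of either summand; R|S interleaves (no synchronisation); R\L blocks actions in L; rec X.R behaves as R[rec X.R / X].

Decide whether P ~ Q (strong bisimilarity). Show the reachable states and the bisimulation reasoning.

P ≁ Q

Reachable graph of P (3 states):
  p0 = rec X. c.d.(X + 0)\{b,c} :: —c→ p1
  p1 = d.((rec X. c.d.(X + 0)\{b,c}) + 0)\{b,c} :: —d→ p2
  p2 = ((rec X. c.d.(X + 0)\{b,c}) + 0)\{b,c} :: ·
Reachable graph of Q (3 states):
  q0 = rec X. c.a.(X + 0)\{b,c} :: —c→ q1
  q1 = a.((rec X. c.a.(X + 0)\{b,c}) + 0)\{b,c} :: —a→ q2
  q2 = ((rec X. c.a.(X + 0)\{b,c}) + 0)\{b,c} :: ·
Bisimilarity quotient blocks:
  B0 = {p0}
  B1 = {p1}
  B2 = {p2, q2}
  B3 = {q0}
  B4 = {q1}
p0 ∈ B0, q0 ∈ B3 → different blocks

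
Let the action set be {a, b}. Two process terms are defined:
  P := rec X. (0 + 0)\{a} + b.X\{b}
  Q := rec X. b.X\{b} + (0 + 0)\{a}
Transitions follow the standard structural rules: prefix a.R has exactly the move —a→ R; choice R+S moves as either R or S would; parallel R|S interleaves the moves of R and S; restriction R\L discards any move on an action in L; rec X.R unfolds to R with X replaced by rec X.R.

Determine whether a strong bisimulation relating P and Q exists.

YES

LTS(P): 2 reachable states
  m0 = rec X. (0 + 0)\{a} + b.X\{b} has moves --b--▸ m1
  m1 = (rec X. (0 + 0)\{a} + b.X\{b})\{b} has moves deadlocked
LTS(Q): 2 reachable states
  n0 = rec X. b.X\{b} + (0 + 0)\{a} has moves --b--▸ n1
  n1 = (rec X. b.X\{b} + (0 + 0)\{a})\{b} has moves deadlocked
Partition-refinement fixed point:
  B0 = {m0, n0}
  B1 = {m1, n1}
m0 ∈ B0, n0 ∈ B0 → same block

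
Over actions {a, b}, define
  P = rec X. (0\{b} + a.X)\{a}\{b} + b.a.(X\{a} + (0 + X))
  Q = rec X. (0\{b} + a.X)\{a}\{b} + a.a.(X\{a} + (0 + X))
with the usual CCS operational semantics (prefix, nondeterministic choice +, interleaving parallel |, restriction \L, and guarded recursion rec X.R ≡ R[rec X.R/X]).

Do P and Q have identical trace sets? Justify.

traces(P) ≠ traces(Q) — witness ⟨b⟩

Reachable graph of P (4 states):
  p0 = rec X. (0\{b} + a.X)\{a}\{b} + b.a.(X\{a} + (0 + X)) has moves --b--▸ p1
  p1 = a.((rec X. (0\{b} + a.X)\{a}\{b} + b.a.(X\{a} + (0 + X)))\{a} + (0 + (rec X. (0\{b} + a.X)\{a}\{b} + b.a.(X\{a} + (0 + X))))) has moves --a--▸ p2
  p2 = (rec X. (0\{b} + a.X)\{a}\{b} + b.a.(X\{a} + (0 + X)))\{a} + (0 + (rec X. (0\{b} + a.X)\{a}\{b} + b.a.(X\{a} + (0 + X)))) has moves --b--▸ p1, --b--▸ p3
  p3 = (a.((rec X. (0\{b} + a.X)\{a}\{b} + b.a.(X\{a} + (0 + X)))\{a} + (0 + (rec X. (0\{b} + a.X)\{a}\{b} + b.a.(X\{a} + (0 + X))))))\{a} has moves ∅
Reachable graph of Q (3 states):
  q0 = rec X. (0\{b} + a.X)\{a}\{b} + a.a.(X\{a} + (0 + X)) has moves --a--▸ q1
  q1 = a.((rec X. (0\{b} + a.X)\{a}\{b} + a.a.(X\{a} + (0 + X)))\{a} + (0 + (rec X. (0\{b} + a.X)\{a}\{b} + a.a.(X\{a} + (0 + X))))) has moves --a--▸ q2
  q2 = (rec X. (0\{b} + a.X)\{a}\{b} + a.a.(X\{a} + (0 + X)))\{a} + (0 + (rec X. (0\{b} + a.X)\{a}\{b} + a.a.(X\{a} + (0 + X)))) has moves --a--▸ q1
Trace ⟨b⟩ through P, begin at {p0}:
  step 1 (b): {p1}
  — P admits the full trace.
Trace ⟨b⟩ through Q, begin at {q0}:
  step 1 (b): no successor for Q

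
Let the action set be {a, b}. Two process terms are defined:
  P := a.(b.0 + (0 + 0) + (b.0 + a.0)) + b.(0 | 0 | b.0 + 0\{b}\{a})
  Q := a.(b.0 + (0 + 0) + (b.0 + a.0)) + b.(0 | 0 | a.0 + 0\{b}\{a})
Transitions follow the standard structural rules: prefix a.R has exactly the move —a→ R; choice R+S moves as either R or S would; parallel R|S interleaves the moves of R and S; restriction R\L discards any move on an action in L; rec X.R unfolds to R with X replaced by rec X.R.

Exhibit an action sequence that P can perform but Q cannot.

bb

P's transition system — 5 states:
  s0 = a.(b.0 + (0 + 0) + (b.0 + a.0)) + b.(0 | 0 | b.0 + 0\{b}\{a}) ⊢ -a-> s1, -b-> s2
  s1 = b.0 + (0 + 0) + (b.0 + a.0) ⊢ -a-> s3, -b-> s3
  s2 = 0 | 0 | b.0 + 0\{b}\{a} ⊢ -b-> s4
  s3 = 0 ⊢ ·
  s4 = 0 | 0 | 0 ⊢ ·
Q's transition system — 5 states:
  t0 = a.(b.0 + (0 + 0) + (b.0 + a.0)) + b.(0 | 0 | a.0 + 0\{b}\{a}) ⊢ -a-> t1, -b-> t2
  t1 = b.0 + (0 + 0) + (b.0 + a.0) ⊢ -a-> t3, -b-> t3
  t2 = 0 | 0 | a.0 + 0\{b}\{a} ⊢ -a-> t4
  t3 = 0 ⊢ ·
  t4 = 0 | 0 | 0 ⊢ ·
Trace ⟨bb⟩ through P, begin at {s0}:
  after b @ step 1: {s2}
  after b @ step 2: {s4}
  P completes σ.
Trace ⟨bb⟩ through Q, begin at {t0}:
  after b @ step 1: {t2}
  after b @ step 2: no successor for Q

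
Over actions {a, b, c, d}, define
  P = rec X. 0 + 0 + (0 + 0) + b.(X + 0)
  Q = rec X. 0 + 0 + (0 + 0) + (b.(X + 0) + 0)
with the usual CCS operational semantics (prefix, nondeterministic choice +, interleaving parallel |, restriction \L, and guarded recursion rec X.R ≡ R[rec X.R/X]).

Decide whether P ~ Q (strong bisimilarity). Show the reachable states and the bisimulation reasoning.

P ~ Q

Reachable graph of P (2 states):
  p0 = rec X. 0 + 0 + (0 + 0) + b.(X + 0) :: --b--▸ p1
  p1 = (rec X. 0 + 0 + (0 + 0) + b.(X + 0)) + 0 :: --b--▸ p1
Reachable graph of Q (2 states):
  q0 = rec X. 0 + 0 + (0 + 0) + (b.(X + 0) + 0) :: --b--▸ q1
  q1 = (rec X. 0 + 0 + (0 + 0) + (b.(X + 0) + 0)) + 0 :: --b--▸ q1
Partition-refinement fixed point:
  B0 = {p0, p1, q0, q1}
p0 ∈ B0, q0 ∈ B0 → same block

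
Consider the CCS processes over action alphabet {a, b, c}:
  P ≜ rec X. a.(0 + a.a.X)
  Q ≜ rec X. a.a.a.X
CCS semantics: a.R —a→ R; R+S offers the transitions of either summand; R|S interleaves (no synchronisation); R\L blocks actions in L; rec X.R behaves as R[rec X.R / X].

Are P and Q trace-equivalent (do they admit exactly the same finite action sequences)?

Reachable graph of P (3 states):
  s0 = rec X. a.(0 + a.a.X) ⊢ —a→ s1
  s1 = 0 + a.a.(rec X. a.(0 + a.a.X)) ⊢ —a→ s2
  s2 = a.(rec X. a.(0 + a.a.X)) ⊢ —a→ s0
Reachable graph of Q (3 states):
  t0 = rec X. a.a.a.X ⊢ —a→ t1
  t1 = a.a.(rec X. a.a.a.X) ⊢ —a→ t2
  t2 = a.(rec X. a.a.a.X) ⊢ —a→ t0
Coarsest stable partition (strong bisimilarity classes):
  B0 = {s0, s1, s2, t0, t1, t2}
s0 ∈ B0, t0 ∈ B0 → same block
Bisimilar ⇒ trace-equivalent.

trace-equivalent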